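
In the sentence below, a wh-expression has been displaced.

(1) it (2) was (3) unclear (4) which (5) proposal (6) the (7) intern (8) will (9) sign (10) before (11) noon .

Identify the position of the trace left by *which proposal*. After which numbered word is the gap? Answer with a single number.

9

In situ: The intern will sign which proposal before noon.
'which proposal' functions as the direct object of 'sign'. It moves to the left edge, and the trace sits right after 'sign':
It was unclear which proposal the intern will sign ___ before noon.
'sign' is word 9.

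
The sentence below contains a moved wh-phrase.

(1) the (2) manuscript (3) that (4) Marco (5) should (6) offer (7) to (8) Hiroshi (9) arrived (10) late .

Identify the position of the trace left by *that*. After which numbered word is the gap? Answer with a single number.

The filler 'that' is interpreted as the direct object of 'offer'. Wh-movement fronts it, leaving a gap right after 'offer':
The manuscript that Marco should offer ___ to Hiroshi arrived late.
'offer' is word 6.

6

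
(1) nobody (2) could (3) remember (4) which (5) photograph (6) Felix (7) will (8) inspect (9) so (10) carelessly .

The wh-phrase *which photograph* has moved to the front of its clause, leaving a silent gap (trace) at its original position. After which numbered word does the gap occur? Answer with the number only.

Before movement: Felix will inspect which photograph so carelessly.
The filler 'which photograph' is interpreted as the direct object of 'inspect'. It moves to the left edge, and the trace sits right after 'inspect':
Nobody could remember which photograph Felix will inspect ___ so carelessly.
'inspect' is word 8.

8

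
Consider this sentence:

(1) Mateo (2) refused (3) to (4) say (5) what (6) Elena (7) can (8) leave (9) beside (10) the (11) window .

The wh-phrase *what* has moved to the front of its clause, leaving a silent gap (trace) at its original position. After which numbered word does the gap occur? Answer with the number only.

8

In situ: Elena can leave what beside the window.
'what' is the direct object of 'leave'. Wh-movement fronts it, leaving a gap right after 'leave':
Mateo refused to say what Elena can leave ___ beside the window.
'leave' is word 8.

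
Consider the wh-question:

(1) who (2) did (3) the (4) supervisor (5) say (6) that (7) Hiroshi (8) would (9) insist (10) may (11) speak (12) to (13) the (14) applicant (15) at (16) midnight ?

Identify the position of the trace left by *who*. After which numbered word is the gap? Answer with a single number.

9

In situ: The supervisor did say that Hiroshi would insist who may speak to the applicant at midnight.
The filler 'who' is interpreted as the subject of the clause embedded under 'insist'. Fronting leaves a gap immediately after 'insist':
Who did the supervisor say that Hiroshi would insist ___ may speak to the applicant at midnight?
'insist' is word 9.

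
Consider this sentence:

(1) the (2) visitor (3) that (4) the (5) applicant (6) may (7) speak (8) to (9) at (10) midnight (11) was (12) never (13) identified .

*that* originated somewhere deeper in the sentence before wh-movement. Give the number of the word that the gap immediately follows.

8

'that' is the object of the preposition 'to'. Fronting leaves a gap immediately after 'to':
The visitor that the applicant may speak to ___ at midnight was never identified.
'to' is word 8.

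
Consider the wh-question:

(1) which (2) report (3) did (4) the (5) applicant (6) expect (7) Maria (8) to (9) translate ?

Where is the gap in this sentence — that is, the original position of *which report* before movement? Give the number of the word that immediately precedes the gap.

9

Underlying clause: The applicant did expect Maria to translate which report.
'which report' functions as the direct object of 'translate'. Fronting leaves a gap immediately after 'translate':
Which report did the applicant expect Maria to translate ___?
'translate' is word 9.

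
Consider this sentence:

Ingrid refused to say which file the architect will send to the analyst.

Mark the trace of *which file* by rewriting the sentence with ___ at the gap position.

Ingrid refused to say which file the architect will send ___ to the analyst.

Before movement: The architect will send which file to the analyst.
The filler 'which file' is interpreted as the direct object of 'send'. The gap is right after 'send'.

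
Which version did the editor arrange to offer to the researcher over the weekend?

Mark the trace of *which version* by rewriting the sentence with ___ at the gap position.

Which version did the editor arrange to offer ___ to the researcher over the weekend?

Before movement: The editor did arrange to offer which version to the researcher over the weekend.
'which version' functions as the direct object of 'offer'. The gap is right after 'offer'.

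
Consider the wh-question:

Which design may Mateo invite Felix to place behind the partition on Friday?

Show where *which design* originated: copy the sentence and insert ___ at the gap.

Which design may Mateo invite Felix to place ___ behind the partition on Friday?

Before movement: Mateo may invite Felix to place which design behind the partition on Friday.
'which design' is the direct object of 'place'. The gap is right after 'place'.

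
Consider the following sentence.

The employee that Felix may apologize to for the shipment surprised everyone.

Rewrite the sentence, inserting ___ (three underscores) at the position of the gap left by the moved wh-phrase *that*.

'that' functions as the object of the preposition 'to'. The gap is right after 'to'.

The employee that Felix may apologize to ___ for the shipment surprised everyone.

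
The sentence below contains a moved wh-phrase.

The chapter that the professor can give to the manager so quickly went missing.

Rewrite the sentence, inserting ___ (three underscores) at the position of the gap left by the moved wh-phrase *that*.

'that' functions as the direct object of 'give'. The gap is right after 'give'.

The chapter that the professor can give ___ to the manager so quickly went missing.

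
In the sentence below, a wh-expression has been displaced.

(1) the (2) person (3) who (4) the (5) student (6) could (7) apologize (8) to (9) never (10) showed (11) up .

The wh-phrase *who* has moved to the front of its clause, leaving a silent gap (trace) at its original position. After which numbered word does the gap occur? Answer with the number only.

'who' is the object of the preposition 'to'. It moves to the left edge, and the trace sits right after 'to':
The person who the student could apologize to ___ never showed up.
'to' is word 8.

8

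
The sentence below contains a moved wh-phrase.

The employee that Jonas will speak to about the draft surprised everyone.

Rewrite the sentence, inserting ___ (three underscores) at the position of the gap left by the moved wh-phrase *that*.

The employee that Jonas will speak to ___ about the draft surprised everyone.

The filler 'that' is interpreted as the object of the preposition 'to'. The gap is right after 'to'.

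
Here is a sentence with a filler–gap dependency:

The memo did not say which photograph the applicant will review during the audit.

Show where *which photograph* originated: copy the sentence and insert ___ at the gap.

The memo did not say which photograph the applicant will review ___ during the audit.

Pre-movement form: The applicant will review which photograph during the audit.
The filler 'which photograph' is interpreted as the direct object of 'review'. The gap is right after 'review'.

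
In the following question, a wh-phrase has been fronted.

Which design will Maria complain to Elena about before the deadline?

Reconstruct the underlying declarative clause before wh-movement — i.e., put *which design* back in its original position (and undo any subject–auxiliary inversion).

Maria will complain to Elena about which design before the deadline.

The filler 'which design' is interpreted as the object of the preposition 'about'. Fronting leaves a gap immediately after 'about':
Which design will Maria complain to Elena about ___ before the deadline?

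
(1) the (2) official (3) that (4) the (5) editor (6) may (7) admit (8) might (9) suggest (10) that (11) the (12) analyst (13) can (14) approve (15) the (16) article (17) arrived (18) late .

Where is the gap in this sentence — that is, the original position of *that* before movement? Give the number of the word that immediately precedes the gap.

'that' is the subject of the clause embedded under 'admit'. Wh-movement fronts it, leaving a gap right after 'admit':
The official that the editor may admit ___ might suggest that the analyst can approve the article arrived late.
'admit' is word 7.

7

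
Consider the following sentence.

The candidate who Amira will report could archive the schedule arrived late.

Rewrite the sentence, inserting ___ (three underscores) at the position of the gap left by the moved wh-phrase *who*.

'who' is the subject of the clause embedded under 'report'. The gap is right after 'report'.

The candidate who Amira will report ___ could archive the schedule arrived late.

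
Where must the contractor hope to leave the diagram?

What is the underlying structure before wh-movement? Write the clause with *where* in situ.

'where' functions as the locative complement of 'leave'. Wh-movement fronts it, leaving a gap right after 'diagram':
Where must the contractor hope to leave the diagram ___?

The contractor must hope to leave the diagram where.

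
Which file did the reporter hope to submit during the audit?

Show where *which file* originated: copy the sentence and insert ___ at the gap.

Underlying clause: The reporter did hope to submit which file during the audit.
The filler 'which file' is interpreted as the direct object of 'submit'. The gap is right after 'submit'.

Which file did the reporter hope to submit ___ during the audit?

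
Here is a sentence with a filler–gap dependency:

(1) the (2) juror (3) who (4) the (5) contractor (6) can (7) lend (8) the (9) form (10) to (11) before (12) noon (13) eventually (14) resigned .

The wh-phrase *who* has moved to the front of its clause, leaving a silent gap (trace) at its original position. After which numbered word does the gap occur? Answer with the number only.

'who' functions as the object of the preposition 'to' (recipient of 'lend'). Wh-movement fronts it, leaving a gap right after 'to':
The juror who the contractor can lend the form to ___ before noon eventually resigned.
'to' is word 10.

10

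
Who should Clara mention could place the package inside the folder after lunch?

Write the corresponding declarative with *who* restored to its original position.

The filler 'who' is interpreted as the subject of the clause embedded under 'mention'. Wh-movement fronts it, leaving a gap right after 'mention':
Who should Clara mention ___ could place the package inside the folder after lunch?

Clara should mention who could place the package inside the folder after lunch.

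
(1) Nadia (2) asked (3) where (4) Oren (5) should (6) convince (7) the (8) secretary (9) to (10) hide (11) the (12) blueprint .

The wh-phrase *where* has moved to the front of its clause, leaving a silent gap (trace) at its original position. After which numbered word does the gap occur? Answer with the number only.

12

Underlying clause: Oren should convince the secretary to hide the blueprint where.
The filler 'where' is interpreted as the locative complement of 'hide'. Wh-movement fronts it, leaving a gap right after 'blueprint':
Nadia asked where Oren should convince the secretary to hide the blueprint ___.
'blueprint' is word 12.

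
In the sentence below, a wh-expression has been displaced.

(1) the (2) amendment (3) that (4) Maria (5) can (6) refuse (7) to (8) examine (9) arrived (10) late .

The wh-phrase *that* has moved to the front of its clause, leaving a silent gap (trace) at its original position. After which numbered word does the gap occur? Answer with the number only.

8

'that' is the direct object of 'examine'. It moves to the left edge, and the trace sits right after 'examine':
The amendment that Maria can refuse to examine ___ arrived late.
'examine' is word 8.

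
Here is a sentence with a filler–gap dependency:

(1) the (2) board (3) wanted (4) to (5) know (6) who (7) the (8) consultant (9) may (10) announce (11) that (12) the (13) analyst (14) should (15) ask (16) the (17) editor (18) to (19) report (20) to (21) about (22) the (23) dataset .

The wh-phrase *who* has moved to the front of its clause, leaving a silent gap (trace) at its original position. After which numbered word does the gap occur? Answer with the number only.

20

Underlying clause: The consultant may announce that the analyst should ask the editor to report to who about the dataset.
'who' is the object of the preposition 'to'. Fronting leaves a gap immediately after 'to':
The board wanted to know who the consultant may announce that the analyst should ask the editor to report to ___ about the dataset.
'to' is word 20.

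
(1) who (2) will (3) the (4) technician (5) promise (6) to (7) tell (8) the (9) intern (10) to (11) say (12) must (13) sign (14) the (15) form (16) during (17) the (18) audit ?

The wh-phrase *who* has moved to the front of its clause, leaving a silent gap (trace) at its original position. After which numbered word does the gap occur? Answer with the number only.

11

Pre-movement form: The technician will promise to tell the intern to say who must sign the form during the audit.
The filler 'who' is interpreted as the subject of the clause embedded under 'say'. It moves to the left edge, and the trace sits right after 'say':
Who will the technician promise to tell the intern to say ___ must sign the form during the audit?
'say' is word 11.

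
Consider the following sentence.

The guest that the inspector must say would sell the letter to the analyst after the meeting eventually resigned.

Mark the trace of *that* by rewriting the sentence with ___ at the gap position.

'that' functions as the subject of the clause embedded under 'say'. The gap is right after 'say'.

The guest that the inspector must say ___ would sell the letter to the analyst after the meeting eventually resigned.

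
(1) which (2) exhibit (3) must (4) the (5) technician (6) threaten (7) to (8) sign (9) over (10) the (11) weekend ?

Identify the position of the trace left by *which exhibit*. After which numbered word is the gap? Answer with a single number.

Underlying clause: The technician must threaten to sign which exhibit over the weekend.
'which exhibit' functions as the direct object of 'sign'. Wh-movement fronts it, leaving a gap right after 'sign':
Which exhibit must the technician threaten to sign ___ over the weekend?
'sign' is word 8.

8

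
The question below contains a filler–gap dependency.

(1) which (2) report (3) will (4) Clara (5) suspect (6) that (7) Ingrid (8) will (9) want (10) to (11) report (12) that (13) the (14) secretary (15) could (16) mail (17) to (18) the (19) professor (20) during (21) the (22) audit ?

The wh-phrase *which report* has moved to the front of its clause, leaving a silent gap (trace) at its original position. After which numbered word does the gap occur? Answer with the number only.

16

Pre-movement form: Clara will suspect that Ingrid will want to report that the secretary could mail which report to the professor during the audit.
'which report' is the direct object of 'mail'. Fronting leaves a gap immediately after 'mail':
Which report will Clara suspect that Ingrid will want to report that the secretary could mail ___ to the professor during the audit?
'mail' is word 16.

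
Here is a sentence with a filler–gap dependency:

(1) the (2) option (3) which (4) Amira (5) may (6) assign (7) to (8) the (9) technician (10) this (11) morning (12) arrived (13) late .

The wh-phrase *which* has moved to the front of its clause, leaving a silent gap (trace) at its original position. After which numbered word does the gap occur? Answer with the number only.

'which' is the direct object of 'assign'. It moves to the left edge, and the trace sits right after 'assign':
The option which Amira may assign ___ to the technician this morning arrived late.
'assign' is word 6.

6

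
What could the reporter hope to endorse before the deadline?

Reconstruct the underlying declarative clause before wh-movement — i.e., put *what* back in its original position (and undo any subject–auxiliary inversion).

'what' is the direct object of 'endorse'. It moves to the left edge, and the trace sits right after 'endorse':
What could the reporter hope to endorse ___ before the deadline?

The reporter could hope to endorse what before the deadline.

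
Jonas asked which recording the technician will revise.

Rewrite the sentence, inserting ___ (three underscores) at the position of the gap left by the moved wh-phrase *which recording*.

Jonas asked which recording the technician will revise ___.

Before movement: The technician will revise which recording.
'which recording' functions as the direct object of 'revise'. The gap is right after 'revise'.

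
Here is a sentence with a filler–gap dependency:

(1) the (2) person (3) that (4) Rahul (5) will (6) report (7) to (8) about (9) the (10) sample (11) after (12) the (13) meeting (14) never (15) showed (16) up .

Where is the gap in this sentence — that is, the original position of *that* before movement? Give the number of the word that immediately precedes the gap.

7

'that' functions as the object of the preposition 'to'. Wh-movement fronts it, leaving a gap right after 'to':
The person that Rahul will report to ___ about the sample after the meeting never showed up.
'to' is word 7.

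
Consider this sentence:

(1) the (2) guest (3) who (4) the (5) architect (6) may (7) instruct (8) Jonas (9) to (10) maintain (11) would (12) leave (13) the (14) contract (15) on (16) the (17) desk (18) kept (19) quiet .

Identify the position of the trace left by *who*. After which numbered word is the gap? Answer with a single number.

10

'who' is the subject of the clause embedded under 'maintain'. Wh-movement fronts it, leaving a gap right after 'maintain':
The guest who the architect may instruct Jonas to maintain ___ would leave the contract on the desk kept quiet.
'maintain' is word 10.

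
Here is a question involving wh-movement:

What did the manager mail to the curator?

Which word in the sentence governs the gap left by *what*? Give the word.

Underlying clause: The manager did mail what to the curator.
'what' functions as the direct object of 'mail'. It moves to the left edge, and the trace sits right after 'mail':
What did the manager mail ___ to the curator?

mail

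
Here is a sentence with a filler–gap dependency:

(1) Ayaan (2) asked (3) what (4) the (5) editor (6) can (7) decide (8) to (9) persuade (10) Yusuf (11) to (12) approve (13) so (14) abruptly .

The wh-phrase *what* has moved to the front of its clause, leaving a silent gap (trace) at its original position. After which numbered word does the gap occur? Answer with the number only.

Before movement: The editor can decide to persuade Yusuf to approve what so abruptly.
'what' functions as the direct object of 'approve'. Wh-movement fronts it, leaving a gap right after 'approve':
Ayaan asked what the editor can decide to persuade Yusuf to approve ___ so abruptly.
'approve' is word 12.

12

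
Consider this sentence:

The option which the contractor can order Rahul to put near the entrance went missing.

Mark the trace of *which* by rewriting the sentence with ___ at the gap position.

The option which the contractor can order Rahul to put ___ near the entrance went missing.

'which' is the direct object of 'put'. The gap is right after 'put'.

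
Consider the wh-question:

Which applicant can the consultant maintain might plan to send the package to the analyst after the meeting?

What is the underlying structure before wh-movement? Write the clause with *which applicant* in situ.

'which applicant' is the subject of the clause embedded under 'maintain'. It moves to the left edge, and the trace sits right after 'maintain':
Which applicant can the consultant maintain ___ might plan to send the package to the analyst after the meeting?

The consultant can maintain which applicant might plan to send the package to the analyst after the meeting.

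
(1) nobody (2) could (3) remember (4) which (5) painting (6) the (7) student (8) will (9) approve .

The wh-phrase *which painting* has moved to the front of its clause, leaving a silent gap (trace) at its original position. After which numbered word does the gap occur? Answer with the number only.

9

In situ: The student will approve which painting.
'which painting' functions as the direct object of 'approve'. Fronting leaves a gap immediately after 'approve':
Nobody could remember which painting the student will approve ___.
'approve' is word 9.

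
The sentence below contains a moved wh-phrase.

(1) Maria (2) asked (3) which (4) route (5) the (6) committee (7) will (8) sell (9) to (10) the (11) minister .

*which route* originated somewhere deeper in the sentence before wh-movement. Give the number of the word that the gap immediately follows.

In situ: The committee will sell which route to the minister.
'which route' is the direct object of 'sell'. Fronting leaves a gap immediately after 'sell':
Maria asked which route the committee will sell ___ to the minister.
'sell' is word 8.

8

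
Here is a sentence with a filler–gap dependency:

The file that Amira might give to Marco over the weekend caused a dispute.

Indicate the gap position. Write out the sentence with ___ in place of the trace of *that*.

'that' is the direct object of 'give'. The gap is right after 'give'.

The file that Amira might give ___ to Marco over the weekend caused a dispute.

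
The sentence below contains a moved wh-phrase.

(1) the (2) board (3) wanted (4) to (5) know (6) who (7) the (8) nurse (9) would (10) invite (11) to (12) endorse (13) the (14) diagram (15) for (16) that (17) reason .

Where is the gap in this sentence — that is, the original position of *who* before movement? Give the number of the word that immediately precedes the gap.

10

Underlying clause: The nurse would invite who to endorse the diagram for that reason.
'who' functions as the direct object of 'invite'. Fronting leaves a gap immediately after 'invite':
The board wanted to know who the nurse would invite ___ to endorse the diagram for that reason.
'invite' is word 10.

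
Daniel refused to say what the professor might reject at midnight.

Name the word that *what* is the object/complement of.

In situ: The professor might reject what at midnight.
The filler 'what' is interpreted as the direct object of 'reject'. Fronting leaves a gap immediately after 'reject':
Daniel refused to say what the professor might reject ___ at midnight.

reject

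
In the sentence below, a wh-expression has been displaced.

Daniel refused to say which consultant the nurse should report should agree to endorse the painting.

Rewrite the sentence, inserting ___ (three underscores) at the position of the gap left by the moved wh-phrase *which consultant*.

Pre-movement form: The nurse should report which consultant should agree to endorse the painting.
'which consultant' is the subject of the clause embedded under 'report'. The gap is right after 'report'.

Daniel refused to say which consultant the nurse should report ___ should agree to endorse the painting.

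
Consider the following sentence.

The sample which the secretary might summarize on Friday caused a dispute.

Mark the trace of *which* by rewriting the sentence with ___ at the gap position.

The sample which the secretary might summarize ___ on Friday caused a dispute.

'which' is the direct object of 'summarize'. The gap is right after 'summarize'.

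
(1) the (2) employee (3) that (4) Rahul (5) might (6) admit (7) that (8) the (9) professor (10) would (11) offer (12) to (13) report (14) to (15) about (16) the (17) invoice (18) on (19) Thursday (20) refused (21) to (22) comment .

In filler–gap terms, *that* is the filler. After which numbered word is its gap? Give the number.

14

The filler 'that' is interpreted as the object of the preposition 'to'. Wh-movement fronts it, leaving a gap right after 'to':
The employee that Rahul might admit that the professor would offer to report to ___ about the invoice on Thursday refused to comment.
'to' is word 14.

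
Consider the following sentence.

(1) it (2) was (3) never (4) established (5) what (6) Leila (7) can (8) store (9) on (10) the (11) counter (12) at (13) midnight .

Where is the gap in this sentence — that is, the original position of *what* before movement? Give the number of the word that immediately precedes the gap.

Pre-movement form: Leila can store what on the counter at midnight.
'what' is the direct object of 'store'. Wh-movement fronts it, leaving a gap right after 'store':
It was never established what Leila can store ___ on the counter at midnight.
'store' is word 8.

8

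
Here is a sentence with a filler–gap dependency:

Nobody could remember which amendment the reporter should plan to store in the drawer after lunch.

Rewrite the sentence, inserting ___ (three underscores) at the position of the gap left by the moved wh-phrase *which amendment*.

Nobody could remember which amendment the reporter should plan to store ___ in the drawer after lunch.

Pre-movement form: The reporter should plan to store which amendment in the drawer after lunch.
'which amendment' is the direct object of 'store'. The gap is right after 'store'.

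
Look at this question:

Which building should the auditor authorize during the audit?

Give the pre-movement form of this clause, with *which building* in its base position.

'which building' functions as the direct object of 'authorize'. It moves to the left edge, and the trace sits right after 'authorize':
Which building should the auditor authorize ___ during the audit?

The auditor should authorize which building during the audit.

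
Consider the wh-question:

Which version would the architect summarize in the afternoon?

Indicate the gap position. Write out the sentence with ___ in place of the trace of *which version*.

Before movement: The architect would summarize which version in the afternoon.
'which version' functions as the direct object of 'summarize'. The gap is right after 'summarize'.

Which version would the architect summarize ___ in the afternoon?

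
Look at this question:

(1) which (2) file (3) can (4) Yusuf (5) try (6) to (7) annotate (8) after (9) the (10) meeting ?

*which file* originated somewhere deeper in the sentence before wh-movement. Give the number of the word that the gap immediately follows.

Before movement: Yusuf can try to annotate which file after the meeting.
The filler 'which file' is interpreted as the direct object of 'annotate'. It moves to the left edge, and the trace sits right after 'annotate':
Which file can Yusuf try to annotate ___ after the meeting?
'annotate' is word 7.

7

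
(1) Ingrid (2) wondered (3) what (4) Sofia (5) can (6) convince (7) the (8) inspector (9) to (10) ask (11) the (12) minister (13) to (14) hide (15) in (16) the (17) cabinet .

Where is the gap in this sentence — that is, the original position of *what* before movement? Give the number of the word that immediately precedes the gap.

In situ: Sofia can convince the inspector to ask the minister to hide what in the cabinet.
'what' is the direct object of 'hide'. Wh-movement fronts it, leaving a gap right after 'hide':
Ingrid wondered what Sofia can convince the inspector to ask the minister to hide ___ in the cabinet.
'hide' is word 14.

14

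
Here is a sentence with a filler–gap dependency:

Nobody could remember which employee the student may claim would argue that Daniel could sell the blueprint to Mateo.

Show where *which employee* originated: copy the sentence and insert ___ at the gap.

Nobody could remember which employee the student may claim ___ would argue that Daniel could sell the blueprint to Mateo.

Underlying clause: The student may claim which employee would argue that Daniel could sell the blueprint to Mateo.
The filler 'which employee' is interpreted as the subject of the clause embedded under 'claim'. The gap is right after 'claim'.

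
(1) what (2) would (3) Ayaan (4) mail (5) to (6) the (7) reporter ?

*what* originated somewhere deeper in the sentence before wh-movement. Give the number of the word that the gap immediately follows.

Underlying clause: Ayaan would mail what to the reporter.
The filler 'what' is interpreted as the direct object of 'mail'. It moves to the left edge, and the trace sits right after 'mail':
What would Ayaan mail ___ to the reporter?
'mail' is word 4.

4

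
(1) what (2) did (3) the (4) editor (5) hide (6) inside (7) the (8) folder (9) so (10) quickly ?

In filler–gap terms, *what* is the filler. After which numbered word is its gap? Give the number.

Pre-movement form: The editor did hide what inside the folder so quickly.
The filler 'what' is interpreted as the direct object of 'hide'. Wh-movement fronts it, leaving a gap right after 'hide':
What did the editor hide ___ inside the folder so quickly?
'hide' is word 5.

5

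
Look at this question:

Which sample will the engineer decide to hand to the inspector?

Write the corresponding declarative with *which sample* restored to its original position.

'which sample' functions as the direct object of 'hand'. Wh-movement fronts it, leaving a gap right after 'hand':
Which sample will the engineer decide to hand ___ to the inspector?

The engineer will decide to hand which sample to the inspector.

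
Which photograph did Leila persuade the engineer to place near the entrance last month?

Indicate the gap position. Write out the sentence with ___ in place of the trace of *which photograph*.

Which photograph did Leila persuade the engineer to place ___ near the entrance last month?

Pre-movement form: Leila did persuade the engineer to place which photograph near the entrance last month.
The filler 'which photograph' is interpreted as the direct object of 'place'. The gap is right after 'place'.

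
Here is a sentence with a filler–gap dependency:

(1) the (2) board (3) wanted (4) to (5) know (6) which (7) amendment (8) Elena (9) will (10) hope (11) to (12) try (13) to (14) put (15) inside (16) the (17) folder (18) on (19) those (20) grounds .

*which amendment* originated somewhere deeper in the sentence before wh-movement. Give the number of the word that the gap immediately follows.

Underlying clause: Elena will hope to try to put which amendment inside the folder on those grounds.
The filler 'which amendment' is interpreted as the direct object of 'put'. It moves to the left edge, and the trace sits right after 'put':
The board wanted to know which amendment Elena will hope to try to put ___ inside the folder on those grounds.
'put' is word 14.

14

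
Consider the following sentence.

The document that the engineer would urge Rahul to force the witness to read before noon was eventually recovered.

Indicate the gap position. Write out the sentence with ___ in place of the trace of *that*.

'that' functions as the direct object of 'read'. The gap is right after 'read'.

The document that the engineer would urge Rahul to force the witness to read ___ before noon was eventually recovered.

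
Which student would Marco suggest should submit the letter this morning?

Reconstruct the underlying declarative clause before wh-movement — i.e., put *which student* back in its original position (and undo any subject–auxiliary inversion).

Marco would suggest which student should submit the letter this morning.

'which student' functions as the subject of the clause embedded under 'suggest'. It moves to the left edge, and the trace sits right after 'suggest':
Which student would Marco suggest ___ should submit the letter this morning?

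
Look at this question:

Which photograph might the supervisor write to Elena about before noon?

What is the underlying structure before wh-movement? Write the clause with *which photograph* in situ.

'which photograph' is the object of the preposition 'about'. It moves to the left edge, and the trace sits right after 'about':
Which photograph might the supervisor write to Elena about ___ before noon?

The supervisor might write to Elena about which photograph before noon.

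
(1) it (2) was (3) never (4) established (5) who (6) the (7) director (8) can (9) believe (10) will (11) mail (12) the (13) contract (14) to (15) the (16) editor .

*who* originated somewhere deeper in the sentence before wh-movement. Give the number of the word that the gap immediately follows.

9

Underlying clause: The director can believe who will mail the contract to the editor.
The filler 'who' is interpreted as the subject of the clause embedded under 'believe'. It moves to the left edge, and the trace sits right after 'believe':
It was never established who the director can believe ___ will mail the contract to the editor.
'believe' is word 9.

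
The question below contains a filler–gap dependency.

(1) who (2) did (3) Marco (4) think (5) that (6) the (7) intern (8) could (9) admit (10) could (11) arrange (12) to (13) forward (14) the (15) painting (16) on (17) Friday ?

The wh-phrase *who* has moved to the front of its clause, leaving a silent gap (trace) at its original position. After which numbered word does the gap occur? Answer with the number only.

Before movement: Marco did think that the intern could admit who could arrange to forward the painting on Friday.
'who' is the subject of the clause embedded under 'admit'. Wh-movement fronts it, leaving a gap right after 'admit':
Who did Marco think that the intern could admit ___ could arrange to forward the painting on Friday?
'admit' is word 9.

9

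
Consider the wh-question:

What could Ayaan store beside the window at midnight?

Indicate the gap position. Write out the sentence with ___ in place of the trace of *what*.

Pre-movement form: Ayaan could store what beside the window at midnight.
'what' is the direct object of 'store'. The gap is right after 'store'.

What could Ayaan store ___ beside the window at midnight?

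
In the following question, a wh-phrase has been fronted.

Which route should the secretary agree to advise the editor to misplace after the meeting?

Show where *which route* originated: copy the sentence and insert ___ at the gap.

Before movement: The secretary should agree to advise the editor to misplace which route after the meeting.
The filler 'which route' is interpreted as the direct object of 'misplace'. The gap is right after 'misplace'.

Which route should the secretary agree to advise the editor to misplace ___ after the meeting?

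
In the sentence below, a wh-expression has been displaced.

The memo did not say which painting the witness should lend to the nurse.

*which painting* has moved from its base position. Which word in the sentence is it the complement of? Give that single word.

lend

In situ: The witness should lend which painting to the nurse.
'which painting' is the direct object of 'lend'. Wh-movement fronts it, leaving a gap right after 'lend':
The memo did not say which painting the witness should lend ___ to the nurse.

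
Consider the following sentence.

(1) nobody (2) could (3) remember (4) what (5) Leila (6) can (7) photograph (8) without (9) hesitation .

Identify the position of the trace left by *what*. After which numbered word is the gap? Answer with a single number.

7

Underlying clause: Leila can photograph what without hesitation.
'what' functions as the direct object of 'photograph'. It moves to the left edge, and the trace sits right after 'photograph':
Nobody could remember what Leila can photograph ___ without hesitation.
'photograph' is word 7.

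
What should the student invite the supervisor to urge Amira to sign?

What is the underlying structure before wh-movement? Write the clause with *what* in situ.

'what' functions as the direct object of 'sign'. It moves to the left edge, and the trace sits right after 'sign':
What should the student invite the supervisor to urge Amira to sign ___?

The student should invite the supervisor to urge Amira to sign what.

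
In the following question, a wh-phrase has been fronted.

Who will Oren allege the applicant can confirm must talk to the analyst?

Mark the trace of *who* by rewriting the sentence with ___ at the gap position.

Who will Oren allege the applicant can confirm ___ must talk to the analyst?

Before movement: Oren will allege the applicant can confirm who must talk to the analyst.
'who' functions as the subject of the clause embedded under 'confirm'. The gap is right after 'confirm'.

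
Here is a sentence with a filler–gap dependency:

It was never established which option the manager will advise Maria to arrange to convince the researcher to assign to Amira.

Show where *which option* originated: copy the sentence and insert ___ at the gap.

In situ: The manager will advise Maria to arrange to convince the researcher to assign which option to Amira.
The filler 'which option' is interpreted as the direct object of 'assign'. The gap is right after 'assign'.

It was never established which option the manager will advise Maria to arrange to convince the researcher to assign ___ to Amira.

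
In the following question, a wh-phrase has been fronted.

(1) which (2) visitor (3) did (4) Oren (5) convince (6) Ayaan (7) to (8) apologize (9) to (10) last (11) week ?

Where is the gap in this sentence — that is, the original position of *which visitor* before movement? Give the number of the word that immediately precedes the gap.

9

Before movement: Oren did convince Ayaan to apologize to which visitor last week.
'which visitor' is the object of the preposition 'to'. Wh-movement fronts it, leaving a gap right after 'to':
Which visitor did Oren convince Ayaan to apologize to ___ last week?
'to' is word 9.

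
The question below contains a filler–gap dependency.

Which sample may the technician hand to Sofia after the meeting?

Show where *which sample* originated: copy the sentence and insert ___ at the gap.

Pre-movement form: The technician may hand which sample to Sofia after the meeting.
'which sample' functions as the direct object of 'hand'. The gap is right after 'hand'.

Which sample may the technician hand ___ to Sofia after the meeting?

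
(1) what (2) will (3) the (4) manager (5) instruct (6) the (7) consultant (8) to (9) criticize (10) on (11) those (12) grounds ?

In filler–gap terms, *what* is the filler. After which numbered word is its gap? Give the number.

9

In situ: The manager will instruct the consultant to criticize what on those grounds.
'what' functions as the direct object of 'criticize'. It moves to the left edge, and the trace sits right after 'criticize':
What will the manager instruct the consultant to criticize ___ on those grounds?
'criticize' is word 9.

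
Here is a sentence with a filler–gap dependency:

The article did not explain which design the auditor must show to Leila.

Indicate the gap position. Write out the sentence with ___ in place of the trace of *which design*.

The article did not explain which design the auditor must show ___ to Leila.

Pre-movement form: The auditor must show which design to Leila.
'which design' functions as the direct object of 'show'. The gap is right after 'show'.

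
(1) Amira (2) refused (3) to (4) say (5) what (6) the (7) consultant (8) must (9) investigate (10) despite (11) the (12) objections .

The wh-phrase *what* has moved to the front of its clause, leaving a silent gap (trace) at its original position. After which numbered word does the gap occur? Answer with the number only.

In situ: The consultant must investigate what despite the objections.
'what' functions as the direct object of 'investigate'. Wh-movement fronts it, leaving a gap right after 'investigate':
Amira refused to say what the consultant must investigate ___ despite the objections.
'investigate' is word 9.

9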